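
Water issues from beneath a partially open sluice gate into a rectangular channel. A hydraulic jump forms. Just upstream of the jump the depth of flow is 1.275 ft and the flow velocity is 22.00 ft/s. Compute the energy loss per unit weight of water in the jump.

ΔE = 2.813 ft

Fr₁ = V₁/√(g·y₁) = 22.00/√(32.2×1.275) = 3.434.
Sequent-depth ratio: y₂/y₁ = ½[√(1 + 8Fr₁²) − 1] = ½[√95.313 − 1] = 4.381.
y₂ = 4.381 × 1.275 = 5.586 ft.
Head loss: ΔE = (y₂ − y₁)³/(4y₁y₂) = (5.586 − 1.275)³/(4×1.275×5.586) = 80.14/28.49 = 2.813 ft.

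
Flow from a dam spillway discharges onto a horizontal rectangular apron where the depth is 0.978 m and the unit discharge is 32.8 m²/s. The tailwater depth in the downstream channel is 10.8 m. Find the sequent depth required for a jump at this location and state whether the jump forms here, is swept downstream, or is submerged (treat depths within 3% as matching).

V₁ = q/y₁ = 32.8/0.978 = 33.5 m/s. Fr₁ = V₁/√(g·y₁) = 33.5/√(9.81×0.978) = 10.8.
Bélanger equation: y₂/y₁ = ½[√(1 + 8Fr₁²) − 1] = ½[√938.9 − 1] = 14.8.
y₂ = 14.8 × 0.978 = 14.5 m.
Tailwater y_tw = 10.8 m: y_tw < y₂, so the jump is swept downstream.

y₂ = 14.5 m; the jump is swept downstream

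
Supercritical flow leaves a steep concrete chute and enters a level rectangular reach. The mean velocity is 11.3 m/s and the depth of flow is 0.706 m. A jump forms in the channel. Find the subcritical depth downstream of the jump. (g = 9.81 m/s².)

y₂ = 3.95 m

Fr₁ = V₁/√(g·y₁) = 11.3/√(9.81×0.706) = 4.29.
From the momentum equation for a rectangular channel, y₂/y₁ = ½[√(1 + 8Fr₁²) − 1] = ½[√148.5 − 1] = 5.59.
y₂ = 5.59 × 0.706 = 3.95 m.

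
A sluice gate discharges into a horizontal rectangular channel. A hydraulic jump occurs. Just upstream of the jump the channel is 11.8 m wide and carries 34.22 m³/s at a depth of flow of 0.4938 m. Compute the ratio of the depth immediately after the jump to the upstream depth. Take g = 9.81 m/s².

q = Q/b = 34.22/11.8 = 2.900 m²/s; V₁ = q/y₁ = 5.873 m/s. Fr₁ = V₁/√(g·y₁) = 2.668.
Bélanger equation: y₂/y₁ = ½[√(1 + 8Fr₁²) − 1] = ½[√57.959 − 1] = 3.307.

y₂/y₁ = 3.307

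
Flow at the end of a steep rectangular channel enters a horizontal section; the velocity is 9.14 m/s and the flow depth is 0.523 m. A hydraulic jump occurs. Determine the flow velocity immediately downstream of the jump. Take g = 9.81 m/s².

Fr₁ = V₁/√(g·y₁) = 9.14/√(9.81×0.523) = 4.04.
Conjugate-depth relation: y₂/y₁ = ½[√(1 + 8Fr₁²) − 1] = ½[√131.3 − 1] = 5.23.
y₂ = 5.23 × 0.523 = 2.73 m.
q = V₁·y₁ = 9.14 × 0.523 = 4.78 m²/s.
V₂ = q/y₂ = 4.78/2.73 = 1.75 m/s.

V₂ = 1.75 m/s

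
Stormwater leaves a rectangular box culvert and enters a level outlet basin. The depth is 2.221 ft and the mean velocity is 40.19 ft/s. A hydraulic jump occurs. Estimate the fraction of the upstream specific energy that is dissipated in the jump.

ΔE/E₁ = 0.469 (46.9%)

Fr₁ = V₁/√(g·y₁) = 40.19/√(32.2×2.221) = 4.752.
By Bélanger, y₂/y₁ = ½[√(1 + 8Fr₁²) − 1] = ½[√181.68 − 1] = 6.240.
y₂ = 6.240 × 2.221 = 13.86 ft.
E₁ = y₁ + V₁²/2g = 27.30 ft. ΔE = (y₂ − y₁)³/(4y₁y₂) = 12.80 ft. ΔE/E₁ = 12.80/27.30 = 0.469.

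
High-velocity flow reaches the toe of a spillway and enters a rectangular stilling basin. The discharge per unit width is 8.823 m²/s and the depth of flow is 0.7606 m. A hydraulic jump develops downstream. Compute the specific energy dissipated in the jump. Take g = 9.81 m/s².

ΔE = 3.191 m

V₁ = q/y₁ = 8.823/0.7606 = 11.60 m/s. Fr₁ = V₁/√(g·y₁) = 11.60/√(9.81×0.7606) = 4.247.
Bélanger equation: y₂/y₁ = ½[√(1 + 8Fr₁²) − 1] = ½[√145.27 − 1] = 5.526.
y₂ = 5.526 × 0.7606 = 4.203 m.
V₂ = q/y₂ = 8.823/4.203 = 2.099 m/s. E₁ = y₁ + V₁²/2g = 7.619 m; E₂ = y₂ + V₂²/2g = 4.428 m. ΔE = E₁ − E₂ = 3.191 m.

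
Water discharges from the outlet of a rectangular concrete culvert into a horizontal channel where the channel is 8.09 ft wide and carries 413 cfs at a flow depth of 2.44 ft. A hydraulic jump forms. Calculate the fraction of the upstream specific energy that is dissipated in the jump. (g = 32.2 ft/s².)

ΔE/E₁ = 0.151 (15.1%)

q = Q/b = 413/8.09 = 51.1 ft²/s; V₁ = q/y₁ = 20.9 ft/s. Fr₁ = V₁/√(g·y₁) = 2.36.
Conjugate-depth relation: y₂/y₁ = ½[√(1 + 8Fr₁²) − 1] = ½[√45.57 − 1] = 2.88.
y₂ = 2.88 × 2.44 = 7.02 ft.
E₁ = y₁ + V₁²/2g = 9.24 ft. ΔE = (y₂ − y₁)³/(4y₁y₂) = 1.40 ft. ΔE/E₁ = 1.40/9.24 = 0.151.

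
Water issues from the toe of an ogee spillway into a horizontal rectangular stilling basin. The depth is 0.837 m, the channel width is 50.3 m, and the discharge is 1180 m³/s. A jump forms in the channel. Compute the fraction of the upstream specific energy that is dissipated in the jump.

q = Q/b = 1180/50.3 = 23.5 m²/s; V₁ = q/y₁ = 28.0 m/s. Fr₁ = V₁/√(g·y₁) = 9.78.
Bélanger equation: y₂/y₁ = ½[√(1 + 8Fr₁²) − 1] = ½[√766.4 − 1] = 13.3.
y₂ = 13.3 × 0.837 = 11.2 m.
E₁ = y₁ + V₁²/2g = 40.9 m. ΔE = (y₂ − y₁)³/(4y₁y₂) = 29.5 m. ΔE/E₁ = 29.5/40.9 = 0.721.

ΔE/E₁ = 0.721 (72.1%)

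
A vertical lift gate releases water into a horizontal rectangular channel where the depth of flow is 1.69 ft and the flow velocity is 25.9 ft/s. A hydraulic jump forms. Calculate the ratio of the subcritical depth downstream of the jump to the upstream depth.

y₂/y₁ = 4.49

Fr₁ = V₁/√(g·y₁) = 25.9/√(32.2×1.69) = 3.51.
By Bélanger, y₂/y₁ = ½[√(1 + 8Fr₁²) − 1] = ½[√99.62 − 1] = 4.49.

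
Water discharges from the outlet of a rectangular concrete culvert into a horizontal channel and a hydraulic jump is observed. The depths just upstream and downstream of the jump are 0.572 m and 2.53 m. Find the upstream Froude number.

For a rectangular channel the momentum equation gives q² = ½·g·y₁·y₂·(y₁ + y₂) = ½×9.81×0.572×2.53×3.10 = 22.0.
q = √22.0 = 4.69 m²/s.
V₁ = q/y₁ = 8.20 m/s; Fr₁ = V₁/√(g·y₁) = 3.46.

Fr₁ = 3.46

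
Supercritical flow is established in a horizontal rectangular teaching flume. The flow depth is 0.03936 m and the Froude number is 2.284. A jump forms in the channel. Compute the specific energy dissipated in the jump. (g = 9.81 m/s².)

Fr₁ = 2.284 (given).
Bélanger equation: y₂/y₁ = ½[√(1 + 8Fr₁²) − 1] = ½[√42.733 − 1] = 2.769.
y₂ = 2.769 × 0.03936 = 0.1090 m.
V₁ = Fr₁·√(g·y₁) = 2.284×√(9.81×0.03936) = 1.419 m/s; q = V₁·y₁ = 0.05586 m²/s. V₂ = q/y₂ = 0.05586/0.1090 = 0.5126 m/s. E₁ = y₁ + V₁²/2g = 0.1420 m; E₂ = y₂ + V₂²/2g = 0.1224 m. ΔE = E₁ − E₂ = 0.01966 m.

ΔE = 0.01966 m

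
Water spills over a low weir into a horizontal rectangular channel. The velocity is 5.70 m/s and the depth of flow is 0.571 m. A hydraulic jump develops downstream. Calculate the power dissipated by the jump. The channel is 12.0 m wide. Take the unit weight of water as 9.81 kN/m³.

P = 136 kW

Fr₁ = V₁/√(g·y₁) = 5.70/√(9.81×0.571) = 2.41.
Sequent-depth ratio: y₂/y₁ = ½[√(1 + 8Fr₁²) − 1] = ½[√47.40 − 1] = 2.94.
y₂ = 2.94 × 0.571 = 1.68 m.
Head loss: ΔE = (y₂ − y₁)³/(4y₁y₂) = (1.68 − 0.571)³/(4×0.571×1.68) = 1.36/3.84 = 0.356 m.
q = V₁·y₁ = 5.70 × 0.571 = 3.25 m²/s. Q = q·b = 3.25 × 12.0 = 39.1 m³/s. P = γ·Q·ΔE = 9.81 × 39.1 × 0.356 = 136 kW.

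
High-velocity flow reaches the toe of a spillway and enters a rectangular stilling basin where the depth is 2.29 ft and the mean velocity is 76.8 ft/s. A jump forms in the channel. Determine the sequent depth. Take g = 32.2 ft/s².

y₂ = 27.8 ft

Fr₁ = V₁/√(g·y₁) = 76.8/√(32.2×2.29) = 8.94.
By Bélanger, y₂/y₁ = ½[√(1 + 8Fr₁²) − 1] = ½[√640.9 − 1] = 12.2.
y₂ = 12.2 × 2.29 = 27.8 ft.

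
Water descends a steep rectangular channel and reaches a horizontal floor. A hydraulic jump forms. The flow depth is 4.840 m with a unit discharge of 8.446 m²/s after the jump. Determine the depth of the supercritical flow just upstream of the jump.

y₁ = 0.5568 m

V₂ = q/y₂ = 8.446/4.840 = 1.745 m/s; Fr₂ = V₂/√(g·y₂) = 0.2532.
Applying the sequent-depth relation in reverse, y₁/y₂ = ½[√(1 + 8Fr₂²) − 1] = ½[√1.5131 − 1] = 0.1150.
y₁ = 0.1150 × 4.840 = 0.5568 m.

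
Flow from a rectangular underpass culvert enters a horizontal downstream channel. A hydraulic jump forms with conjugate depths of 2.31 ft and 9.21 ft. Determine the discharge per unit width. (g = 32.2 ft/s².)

For a rectangular channel the momentum equation gives q² = ½·g·y₁·y₂·(y₁ + y₂) = ½×32.2×2.31×9.21×11.5 = 3946.
q = √3946 = 62.8 ft²/s.

q = 62.8 ft²/s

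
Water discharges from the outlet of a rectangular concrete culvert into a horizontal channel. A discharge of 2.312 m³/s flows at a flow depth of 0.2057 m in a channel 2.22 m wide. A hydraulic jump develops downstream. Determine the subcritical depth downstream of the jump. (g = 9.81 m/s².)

q = Q/b = 2.312/2.22 = 1.041 m²/s; V₁ = q/y₁ = 5.063 m/s. Fr₁ = V₁/√(g·y₁) = 3.564.
Conjugate-depth relation: y₂/y₁ = ½[√(1 + 8Fr₁²) − 1] = ½[√102.62 − 1] = 4.565.
y₂ = 4.565 × 0.2057 = 0.9390 m.

y₂ = 0.9390 m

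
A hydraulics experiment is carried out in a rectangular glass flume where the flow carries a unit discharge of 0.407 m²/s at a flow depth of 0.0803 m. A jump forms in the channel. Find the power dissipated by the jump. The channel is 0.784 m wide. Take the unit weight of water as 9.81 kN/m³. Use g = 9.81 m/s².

P = 2.37 kW

V₁ = q/y₁ = 0.407/0.0803 = 5.07 m/s. Fr₁ = V₁/√(g·y₁) = 5.07/√(9.81×0.0803) = 5.71.
Bélanger equation: y₂/y₁ = ½[√(1 + 8Fr₁²) − 1] = ½[√261.9 − 1] = 7.59.
y₂ = 7.59 × 0.0803 = 0.610 m.
V₂ = q/y₂ = 0.407/0.610 = 0.668 m/s. E₁ = y₁ + V₁²/2g = 1.39 m; E₂ = y₂ + V₂²/2g = 0.632 m. ΔE = E₁ − E₂ = 0.757 m.
Q = q·b = 0.407 × 0.784 = 0.319 m³/s. P = γ·Q·ΔE = 9.81 × 0.319 × 0.757 = 2.37 kW.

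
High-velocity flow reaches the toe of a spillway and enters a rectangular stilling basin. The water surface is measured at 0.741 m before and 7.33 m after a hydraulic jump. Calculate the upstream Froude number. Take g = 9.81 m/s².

For a rectangular channel the momentum equation gives q² = ½·g·y₁·y₂·(y₁ + y₂) = ½×9.81×0.741×7.33×8.07 = 215.
q = √215 = 14.7 m²/s.
V₁ = q/y₁ = 19.8 m/s; Fr₁ = V₁/√(g·y₁) = 7.34.

Fr₁ = 7.34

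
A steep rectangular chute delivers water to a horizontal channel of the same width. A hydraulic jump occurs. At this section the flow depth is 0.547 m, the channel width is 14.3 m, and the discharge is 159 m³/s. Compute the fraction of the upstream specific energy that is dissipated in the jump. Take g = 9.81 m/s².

q = Q/b = 159/14.3 = 11.1 m²/s; V₁ = q/y₁ = 20.3 m/s. Fr₁ = V₁/√(g·y₁) = 8.77.
Sequent-depth ratio: y₂/y₁ = ½[√(1 + 8Fr₁²) − 1] = ½[√617.0 − 1] = 11.9.
y₂ = 11.9 × 0.547 = 6.52 m.
E₁ = y₁ + V₁²/2g = 21.6 m. ΔE = (y₂ − y₁)³/(4y₁y₂) = 14.9 m. ΔE/E₁ = 14.9/21.6 = 0.691.

ΔE/E₁ = 0.691 (69.1%)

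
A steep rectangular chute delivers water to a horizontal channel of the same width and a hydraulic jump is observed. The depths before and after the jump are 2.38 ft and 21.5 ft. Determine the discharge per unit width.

q = 140 ft²/s

For a rectangular channel the momentum equation gives q² = ½·g·y₁·y₂·(y₁ + y₂) = ½×32.2×2.38×21.5×23.9 = 19673.
q = √19673 = 140 ft²/s.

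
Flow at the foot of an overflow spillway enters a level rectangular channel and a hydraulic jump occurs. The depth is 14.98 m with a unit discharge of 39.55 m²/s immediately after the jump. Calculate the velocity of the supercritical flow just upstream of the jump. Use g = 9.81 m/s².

V₂ = q/y₂ = 39.55/14.98 = 2.640 m/s; Fr₂ = V₂/√(g·y₂) = 0.2178.
Applying the sequent-depth relation in reverse, y₁/y₂ = ½[√(1 + 8Fr₂²) − 1] = ½[√1.3795 − 1] = 0.08725.
y₁ = 0.08725 × 14.98 = 1.307 m.
V₁ = q/y₁ = 39.55/1.307 = 30.26 m/s.

V₁ = 30.26 m/s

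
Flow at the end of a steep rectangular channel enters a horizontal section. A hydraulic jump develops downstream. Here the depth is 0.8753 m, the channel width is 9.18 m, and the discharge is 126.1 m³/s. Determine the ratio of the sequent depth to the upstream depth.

y₂/y₁ = 7.090

q = Q/b = 126.1/9.18 = 13.74 m²/s; V₁ = q/y₁ = 15.69 m/s. Fr₁ = V₁/√(g·y₁) = 5.356.
Sequent-depth ratio: y₂/y₁ = ½[√(1 + 8Fr₁²) − 1] = ½[√230.45 − 1] = 7.090.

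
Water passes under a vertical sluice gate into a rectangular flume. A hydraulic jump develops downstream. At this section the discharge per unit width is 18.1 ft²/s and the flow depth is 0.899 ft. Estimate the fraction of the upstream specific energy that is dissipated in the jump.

V₁ = q/y₁ = 18.1/0.899 = 20.1 ft/s. Fr₁ = V₁/√(g·y₁) = 20.1/√(32.2×0.899) = 3.74.
Sequent-depth ratio: y₂/y₁ = ½[√(1 + 8Fr₁²) − 1] = ½[√113.0 − 1] = 4.82.
y₂ = 4.82 × 0.899 = 4.33 ft.
E₁ = y₁ + V₁²/2g = 7.19 ft. ΔE = (y₂ − y₁)³/(4y₁y₂) = 2.59 ft. ΔE/E₁ = 2.59/7.19 = 0.360.

ΔE/E₁ = 0.360 (36.0%)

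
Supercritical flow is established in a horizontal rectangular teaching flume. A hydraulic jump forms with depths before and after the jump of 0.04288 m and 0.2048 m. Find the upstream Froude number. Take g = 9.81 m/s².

Fr₁ = 3.714

For a rectangular channel the momentum equation gives q² = ½·g·y₁·y₂·(y₁ + y₂) = ½×9.81×0.04288×0.2048×0.2477 = 0.01067.
q = √0.01067 = 0.1033 m²/s.
V₁ = q/y₁ = 2.409 m/s; Fr₁ = V₁/√(g·y₁) = 3.714.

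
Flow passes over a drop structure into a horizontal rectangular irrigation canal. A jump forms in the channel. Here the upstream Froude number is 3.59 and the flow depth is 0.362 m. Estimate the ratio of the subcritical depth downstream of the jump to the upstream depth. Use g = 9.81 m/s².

Fr₁ = 3.59 (given).
Bélanger equation: y₂/y₁ = ½[√(1 + 8Fr₁²) − 1] = ½[√104.1 − 1] = 4.60.

y₂/y₁ = 4.60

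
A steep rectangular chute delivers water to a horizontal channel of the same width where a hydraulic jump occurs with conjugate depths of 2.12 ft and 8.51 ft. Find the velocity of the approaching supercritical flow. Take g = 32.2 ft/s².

For a rectangular channel the momentum equation gives q² = ½·g·y₁·y₂·(y₁ + y₂) = ½×32.2×2.12×8.51×10.6 = 3088.
q = √3088 = 55.6 ft²/s.
V₁ = q/y₁ = 55.6/2.12 = 26.2 ft/s.

V₁ = 26.2 ft/s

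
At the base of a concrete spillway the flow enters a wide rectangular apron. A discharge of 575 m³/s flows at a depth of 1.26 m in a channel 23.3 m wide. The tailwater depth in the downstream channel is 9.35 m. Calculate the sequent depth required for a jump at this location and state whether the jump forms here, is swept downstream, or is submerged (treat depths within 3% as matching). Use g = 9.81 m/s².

q = Q/b = 575/23.3 = 24.7 m²/s; V₁ = q/y₁ = 19.6 m/s. Fr₁ = V₁/√(g·y₁) = 5.57.
From the momentum equation for a rectangular channel, y₂/y₁ = ½[√(1 + 8Fr₁²) − 1] = ½[√249.3 − 1] = 7.39.
y₂ = 7.39 × 1.26 = 9.32 m.
Tailwater y_tw = 9.35 m: y_tw ≈ y₂, so the jump forms here.

y₂ = 9.32 m; the jump forms here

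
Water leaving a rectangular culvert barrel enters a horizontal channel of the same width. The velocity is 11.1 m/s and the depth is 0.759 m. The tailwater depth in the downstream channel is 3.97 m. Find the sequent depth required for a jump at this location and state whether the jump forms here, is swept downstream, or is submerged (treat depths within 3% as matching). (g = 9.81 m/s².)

y₂ = 4.00 m; the jump forms here

Fr₁ = V₁/√(g·y₁) = 11.1/√(9.81×0.759) = 4.07.
Conjugate-depth relation: y₂/y₁ = ½[√(1 + 8Fr₁²) − 1] = ½[√133.4 − 1] = 5.27.
y₂ = 5.27 × 0.759 = 4.00 m.
Tailwater y_tw = 3.97 m: y_tw ≈ y₂, so the jump forms here.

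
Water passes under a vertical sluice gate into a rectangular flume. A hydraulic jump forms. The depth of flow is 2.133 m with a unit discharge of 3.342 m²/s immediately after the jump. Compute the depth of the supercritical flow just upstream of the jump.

y₁ = 0.4184 m

V₂ = q/y₂ = 3.342/2.133 = 1.567 m/s; Fr₂ = V₂/√(g·y₂) = 0.3425.
Since the conjugate-depth ratio holds either way, y₁/y₂ = ½[√(1 + 8Fr₂²) − 1] = ½[√1.9386 − 1] = 0.1962.
y₁ = 0.1962 × 2.133 = 0.4184 m.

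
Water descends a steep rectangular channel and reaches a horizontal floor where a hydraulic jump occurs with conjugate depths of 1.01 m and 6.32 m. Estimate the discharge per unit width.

q = 15.1 m²/s

For a rectangular channel the momentum equation gives q² = ½·g·y₁·y₂·(y₁ + y₂) = ½×9.81×1.01×6.32×7.33 = 229.
q = √229 = 15.1 m²/s.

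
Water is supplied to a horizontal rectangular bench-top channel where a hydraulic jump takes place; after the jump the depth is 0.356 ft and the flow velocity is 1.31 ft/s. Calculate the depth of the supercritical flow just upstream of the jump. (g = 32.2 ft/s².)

y₁ = 0.0859 ft

Fr₂ = V₂/√(g·y₂) = 1.31/√(32.2×0.356) = 0.387.
The Bélanger relation is symmetric: y₁/y₂ = ½[√(1 + 8Fr₂²) − 1] = ½[√2.198 − 1] = 0.241.
y₁ = 0.241 × 0.356 = 0.0859 ft.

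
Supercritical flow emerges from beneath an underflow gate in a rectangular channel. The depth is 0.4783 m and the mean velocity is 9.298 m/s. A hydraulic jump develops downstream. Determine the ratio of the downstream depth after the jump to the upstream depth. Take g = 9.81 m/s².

Fr₁ = V₁/√(g·y₁) = 9.298/√(9.81×0.4783) = 4.292.
Sequent-depth ratio: y₂/y₁ = ½[√(1 + 8Fr₁²) − 1] = ½[√148.40 − 1] = 5.591.

y₂/y₁ = 5.591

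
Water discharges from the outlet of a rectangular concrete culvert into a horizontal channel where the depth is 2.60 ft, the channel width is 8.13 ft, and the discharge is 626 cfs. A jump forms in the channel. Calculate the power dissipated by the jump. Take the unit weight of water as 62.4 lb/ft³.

q = Q/b = 626/8.13 = 77.0 ft²/s; V₁ = q/y₁ = 29.6 ft/s. Fr₁ = V₁/√(g·y₁) = 3.24.
Bélanger equation: y₂/y₁ = ½[√(1 + 8Fr₁²) − 1] = ½[√84.81 − 1] = 4.10.
y₂ = 4.10 × 2.60 = 10.7 ft.
V₂ = q/y₂ = 77.0/10.7 = 7.22 ft/s. E₁ = y₁ + V₁²/2g = 16.2 ft; E₂ = y₂ + V₂²/2g = 11.5 ft. ΔE = E₁ − E₂ = 4.74 ft.
P = γ·Q·ΔE/550 = 62.4 × 626 × 4.74 / 550 = 337 hp.

P = 337 hp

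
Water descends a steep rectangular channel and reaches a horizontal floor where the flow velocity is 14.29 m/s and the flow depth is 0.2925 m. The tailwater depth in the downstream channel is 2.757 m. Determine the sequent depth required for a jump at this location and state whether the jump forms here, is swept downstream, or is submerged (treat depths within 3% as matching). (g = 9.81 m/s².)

Fr₁ = V₁/√(g·y₁) = 14.29/√(9.81×0.2925) = 8.436.
By Bélanger, y₂/y₁ = ½[√(1 + 8Fr₁²) − 1] = ½[√570.32 − 1] = 11.44.
y₂ = 11.44 × 0.2925 = 3.346 m.
Tailwater y_tw = 2.757 m: y_tw < y₂, so the jump is swept downstream.

y₂ = 3.346 m; the jump is swept downstream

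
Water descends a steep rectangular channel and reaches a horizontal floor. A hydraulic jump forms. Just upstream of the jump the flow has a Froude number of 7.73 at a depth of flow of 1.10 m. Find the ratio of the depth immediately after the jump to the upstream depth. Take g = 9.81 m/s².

Fr₁ = 7.73 (given).
By Bélanger, y₂/y₁ = ½[√(1 + 8Fr₁²) − 1] = ½[√479.0 − 1] = 10.4.

y₂/y₁ = 10.4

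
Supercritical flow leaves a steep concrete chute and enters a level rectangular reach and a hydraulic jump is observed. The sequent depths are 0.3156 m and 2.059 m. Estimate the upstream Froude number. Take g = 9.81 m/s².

Fr₁ = 4.954

For a rectangular channel the momentum equation gives q² = ½·g·y₁·y₂·(y₁ + y₂) = ½×9.81×0.3156×2.059×2.375 = 7.569.
q = √7.569 = 2.751 m²/s.
V₁ = q/y₁ = 8.717 m/s; Fr₁ = V₁/√(g·y₁) = 4.954.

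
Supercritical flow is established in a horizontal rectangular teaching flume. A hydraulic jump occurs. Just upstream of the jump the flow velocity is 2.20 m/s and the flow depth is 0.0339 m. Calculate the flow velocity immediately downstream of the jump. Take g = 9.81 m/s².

Fr₁ = V₁/√(g·y₁) = 2.20/√(9.81×0.0339) = 3.81.
From the momentum equation for a rectangular channel, y₂/y₁ = ½[√(1 + 8Fr₁²) − 1] = ½[√117.4 − 1] = 4.92.
y₂ = 4.92 × 0.0339 = 0.167 m.
q = V₁·y₁ = 2.20 × 0.0339 = 0.0746 m²/s.
V₂ = q/y₂ = 0.0746/0.167 = 0.447 m/s.

V₂ = 0.447 m/s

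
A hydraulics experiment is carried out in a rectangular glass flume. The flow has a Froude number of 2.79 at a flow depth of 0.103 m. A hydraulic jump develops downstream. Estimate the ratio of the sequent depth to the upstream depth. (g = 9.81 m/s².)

y₂/y₁ = 3.48

Fr₁ = 2.79 (given).
Sequent-depth ratio: y₂/y₁ = ½[√(1 + 8Fr₁²) − 1] = ½[√63.27 − 1] = 3.48.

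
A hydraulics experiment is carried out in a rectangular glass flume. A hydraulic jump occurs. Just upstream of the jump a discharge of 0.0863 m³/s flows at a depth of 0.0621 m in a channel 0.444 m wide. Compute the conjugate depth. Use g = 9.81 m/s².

y₂ = 0.322 m

q = Q/b = 0.0863/0.444 = 0.194 m²/s; V₁ = q/y₁ = 3.13 m/s. Fr₁ = V₁/√(g·y₁) = 4.01.
Conjugate-depth relation: y₂/y₁ = ½[√(1 + 8Fr₁²) − 1] = ½[√129.6 − 1] = 5.19.
y₂ = 5.19 × 0.0621 = 0.322 m.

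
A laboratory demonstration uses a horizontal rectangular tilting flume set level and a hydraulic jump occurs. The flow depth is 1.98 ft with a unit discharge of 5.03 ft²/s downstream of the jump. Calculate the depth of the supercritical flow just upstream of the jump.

V₂ = q/y₂ = 5.03/1.98 = 2.54 ft/s; Fr₂ = V₂/√(g·y₂) = 0.318.
Applying the sequent-depth relation in reverse, y₁/y₂ = ½[√(1 + 8Fr₂²) − 1] = ½[√1.810 − 1] = 0.173.
y₁ = 0.173 × 1.98 = 0.342 ft.

y₁ = 0.342 ft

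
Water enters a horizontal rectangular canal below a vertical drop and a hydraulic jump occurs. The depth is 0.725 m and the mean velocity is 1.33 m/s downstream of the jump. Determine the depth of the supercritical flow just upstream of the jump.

y₁ = 0.264 m

Fr₂ = V₂/√(g·y₂) = 1.33/√(9.81×0.725) = 0.499.
The Bélanger relation is symmetric: y₁/y₂ = ½[√(1 + 8Fr₂²) − 1] = ½[√2.990 − 1] = 0.365.
y₁ = 0.365 × 0.725 = 0.264 m.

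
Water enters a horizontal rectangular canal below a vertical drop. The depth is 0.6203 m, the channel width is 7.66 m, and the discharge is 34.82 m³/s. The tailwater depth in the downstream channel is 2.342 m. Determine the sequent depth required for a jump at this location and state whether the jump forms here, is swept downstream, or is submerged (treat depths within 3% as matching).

q = Q/b = 34.82/7.66 = 4.546 m²/s; V₁ = q/y₁ = 7.328 m/s. Fr₁ = V₁/√(g·y₁) = 2.971.
From the momentum equation for a rectangular channel, y₂/y₁ = ½[√(1 + 8Fr₁²) − 1] = ½[√71.602 − 1] = 3.731.
y₂ = 3.731 × 0.6203 = 2.314 m.
Tailwater y_tw = 2.342 m: y_tw ≈ y₂, so the jump forms here.

y₂ = 2.314 m; the jump forms here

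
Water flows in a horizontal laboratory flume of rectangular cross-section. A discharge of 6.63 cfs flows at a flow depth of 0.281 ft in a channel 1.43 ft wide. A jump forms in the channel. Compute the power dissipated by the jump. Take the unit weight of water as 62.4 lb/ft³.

P = 1.79 hp

q = Q/b = 6.63/1.43 = 4.64 ft²/s; V₁ = q/y₁ = 16.5 ft/s. Fr₁ = V₁/√(g·y₁) = 5.49.
Sequent-depth ratio: y₂/y₁ = ½[√(1 + 8Fr₁²) − 1] = ½[√241.7 − 1] = 7.27.
y₂ = 7.27 × 0.281 = 2.04 ft.
Head loss: ΔE = (y₂ − y₁)³/(4y₁y₂) = (2.04 − 0.281)³/(4×0.281×2.04) = 5.48/2.30 = 2.38 ft.
P = γ·Q·ΔE/550 = 62.4 × 6.63 × 2.38 / 550 = 1.79 hp.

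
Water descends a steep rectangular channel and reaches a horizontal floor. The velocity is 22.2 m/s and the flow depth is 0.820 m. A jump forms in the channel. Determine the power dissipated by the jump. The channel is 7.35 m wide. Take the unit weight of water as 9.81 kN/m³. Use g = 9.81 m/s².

P = 22364 kW

Fr₁ = V₁/√(g·y₁) = 22.2/√(9.81×0.820) = 7.83.
Conjugate-depth relation: y₂/y₁ = ½[√(1 + 8Fr₁²) − 1] = ½[√491.1 − 1] = 10.6.
y₂ = 10.6 × 0.820 = 8.68 m.
Head loss: ΔE = (y₂ − y₁)³/(4y₁y₂) = (8.68 − 0.820)³/(4×0.820×8.68) = 485/28.5 = 17.0 m.
q = V₁·y₁ = 22.2 × 0.820 = 18.2 m²/s. Q = q·b = 18.2 × 7.35 = 134 m³/s. P = γ·Q·ΔE = 9.81 × 134 × 17.0 = 22364 kW.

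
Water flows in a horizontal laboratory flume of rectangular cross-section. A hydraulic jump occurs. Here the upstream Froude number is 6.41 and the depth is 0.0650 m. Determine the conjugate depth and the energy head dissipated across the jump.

y₂ = 0.558 m; ΔE = 0.825 m

Fr₁ = 6.41 (given).
By Bélanger, y₂/y₁ = ½[√(1 + 8Fr₁²) − 1] = ½[√329.7 − 1] = 8.58.
y₂ = 8.58 × 0.0650 = 0.558 m.
V₁ = Fr₁·√(g·y₁) = 6.41×√(9.81×0.0650) = 5.12 m/s; q = V₁·y₁ = 0.333 m²/s. V₂ = q/y₂ = 0.333/0.558 = 0.597 m/s. E₁ = y₁ + V₁²/2g = 1.40 m; E₂ = y₂ + V₂²/2g = 0.576 m. ΔE = E₁ − E₂ = 0.825 m.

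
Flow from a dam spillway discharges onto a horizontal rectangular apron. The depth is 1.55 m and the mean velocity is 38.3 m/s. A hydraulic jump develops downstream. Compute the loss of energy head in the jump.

ΔE = 55.1 m

Fr₁ = V₁/√(g·y₁) = 38.3/√(9.81×1.55) = 9.82.
Bélanger equation: y₂/y₁ = ½[√(1 + 8Fr₁²) − 1] = ½[√772.8 − 1] = 13.4.
y₂ = 13.4 × 1.55 = 20.8 m.
Head loss: ΔE = (y₂ − y₁)³/(4y₁y₂) = (20.8 − 1.55)³/(4×1.55×20.8) = 7099/129 = 55.1 m.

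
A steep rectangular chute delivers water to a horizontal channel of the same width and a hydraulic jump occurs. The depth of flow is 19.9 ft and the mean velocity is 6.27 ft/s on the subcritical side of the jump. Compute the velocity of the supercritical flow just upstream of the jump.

V₁ = 56.7 ft/s

Fr₂ = V₂/√(g·y₂) = 6.27/√(32.2×19.9) = 0.248.
From the momentum equation (using Fr₂), y₁/y₂ = ½[√(1 + 8Fr₂²) − 1] = ½[√1.491 − 1] = 0.110.
y₁ = 0.110 × 19.9 = 2.20 ft.
V₁ = q/y₁ = 125/2.20 = 56.7 ft/s.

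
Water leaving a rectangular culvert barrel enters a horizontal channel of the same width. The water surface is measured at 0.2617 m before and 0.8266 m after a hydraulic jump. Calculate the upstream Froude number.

For a rectangular channel the momentum equation gives q² = ½·g·y₁·y₂·(y₁ + y₂) = ½×9.81×0.2617×0.8266×1.088 = 1.155.
q = √1.155 = 1.075 m²/s.
V₁ = q/y₁ = 4.106 m/s; Fr₁ = V₁/√(g·y₁) = 2.563.

Fr₁ = 2.563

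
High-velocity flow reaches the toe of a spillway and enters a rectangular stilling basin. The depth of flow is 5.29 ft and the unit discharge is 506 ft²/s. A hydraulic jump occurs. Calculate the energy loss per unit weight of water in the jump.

ΔE = 93.7 ft

V₁ = q/y₁ = 506/5.29 = 95.7 ft/s. Fr₁ = V₁/√(g·y₁) = 95.7/√(32.2×5.29) = 7.33.
From the momentum equation for a rectangular channel, y₂/y₁ = ½[√(1 + 8Fr₁²) − 1] = ½[√430.7 − 1] = 9.88.
y₂ = 9.88 × 5.29 = 52.2 ft.
Head loss: ΔE = (y₂ − y₁)³/(4y₁y₂) = (52.2 − 5.29)³/(4×5.29×52.2) = 103543/1106 = 93.7 ft.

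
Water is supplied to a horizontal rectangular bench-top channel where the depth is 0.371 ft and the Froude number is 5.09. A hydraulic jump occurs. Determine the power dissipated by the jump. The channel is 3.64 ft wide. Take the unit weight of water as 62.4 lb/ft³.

P = 6.95 hp

Fr₁ = 5.09 (given).
Bélanger equation: y₂/y₁ = ½[√(1 + 8Fr₁²) − 1] = ½[√208.3 − 1] = 6.72.
y₂ = 6.72 × 0.371 = 2.49 ft.
V₁ = Fr₁·√(g·y₁) = 5.09×√(32.2×0.371) = 17.6 ft/s; q = V₁·y₁ = 6.53 ft²/s. V₂ = q/y₂ = 6.53/2.49 = 2.62 ft/s. E₁ = y₁ + V₁²/2g = 5.18 ft; E₂ = y₂ + V₂²/2g = 2.60 ft. ΔE = E₁ − E₂ = 2.58 ft.
Q = q·b = 6.53 × 3.64 = 23.8 cfs. P = γ·Q·ΔE/550 = 62.4 × 23.8 × 2.58 / 550 = 6.95 hp.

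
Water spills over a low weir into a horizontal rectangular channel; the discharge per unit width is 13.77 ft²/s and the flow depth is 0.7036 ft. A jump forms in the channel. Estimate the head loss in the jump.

ΔE = 2.688 ft

V₁ = q/y₁ = 13.77/0.7036 = 19.57 ft/s. Fr₁ = V₁/√(g·y₁) = 19.57/√(32.2×0.7036) = 4.112.
Conjugate-depth relation: y₂/y₁ = ½[√(1 + 8Fr₁²) − 1] = ½[√136.25 − 1] = 5.336.
y₂ = 5.336 × 0.7036 = 3.755 ft.
V₂ = q/y₂ = 13.77/3.755 = 3.668 ft/s. E₁ = y₁ + V₁²/2g = 6.651 ft; E₂ = y₂ + V₂²/2g = 3.963 ft. ΔE = E₁ − E₂ = 2.688 ft.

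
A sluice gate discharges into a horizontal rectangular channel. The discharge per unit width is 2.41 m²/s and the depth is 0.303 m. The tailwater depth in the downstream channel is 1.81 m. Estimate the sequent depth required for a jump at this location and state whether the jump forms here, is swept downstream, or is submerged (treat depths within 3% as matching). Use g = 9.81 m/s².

V₁ = q/y₁ = 2.41/0.303 = 7.95 m/s. Fr₁ = V₁/√(g·y₁) = 7.95/√(9.81×0.303) = 4.61.
From the momentum equation for a rectangular channel, y₂/y₁ = ½[√(1 + 8Fr₁²) − 1] = ½[√171.3 − 1] = 6.04.
y₂ = 6.04 × 0.303 = 1.83 m.
Tailwater y_tw = 1.81 m: y_tw ≈ y₂, so the jump forms here.

y₂ = 1.83 m; the jump forms here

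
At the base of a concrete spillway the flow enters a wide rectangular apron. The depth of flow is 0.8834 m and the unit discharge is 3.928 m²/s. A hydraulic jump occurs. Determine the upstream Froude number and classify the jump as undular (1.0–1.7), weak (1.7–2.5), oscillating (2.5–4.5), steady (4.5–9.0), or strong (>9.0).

V₁ = q/y₁ = 3.928/0.8834 = 4.446 m/s. Fr₁ = V₁/√(g·y₁) = 4.446/√(9.81×0.8834) = 1.510.
Fr₁ = 1.510 lies in the undular range.

Fr₁ = 1.510; undular jump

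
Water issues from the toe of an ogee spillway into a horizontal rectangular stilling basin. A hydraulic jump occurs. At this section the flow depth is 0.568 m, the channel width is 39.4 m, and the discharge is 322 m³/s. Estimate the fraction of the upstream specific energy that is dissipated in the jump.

ΔE/E₁ = 0.570 (57.0%)

q = Q/b = 322/39.4 = 8.17 m²/s; V₁ = q/y₁ = 14.4 m/s. Fr₁ = V₁/√(g·y₁) = 6.10.
Bélanger equation: y₂/y₁ = ½[√(1 + 8Fr₁²) − 1] = ½[√298.2 − 1] = 8.13.
y₂ = 8.13 × 0.568 = 4.62 m.
E₁ = y₁ + V₁²/2g = 11.1 m. ΔE = (y₂ − y₁)³/(4y₁y₂) = 6.34 m. ΔE/E₁ = 6.34/11.1 = 0.570.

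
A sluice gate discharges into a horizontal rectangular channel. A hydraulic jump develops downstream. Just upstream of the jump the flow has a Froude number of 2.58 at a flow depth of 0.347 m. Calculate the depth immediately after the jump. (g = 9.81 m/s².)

Fr₁ = 2.58 (given).
Bélanger equation: y₂/y₁ = ½[√(1 + 8Fr₁²) − 1] = ½[√54.25 − 1] = 3.18.
y₂ = 3.18 × 0.347 = 1.10 m.

y₂ = 1.10 m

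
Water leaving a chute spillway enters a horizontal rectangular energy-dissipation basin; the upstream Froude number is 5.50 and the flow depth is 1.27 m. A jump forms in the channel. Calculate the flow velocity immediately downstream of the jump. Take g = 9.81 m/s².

V₂ = 2.66 m/s

Fr₁ = 5.50 (given).
From the momentum equation for a rectangular channel, y₂/y₁ = ½[√(1 + 8Fr₁²) − 1] = ½[√243.0 − 1] = 7.29.
y₂ = 7.29 × 1.27 = 9.26 m.
V₁ = Fr₁·√(g·y₁) = 5.50×√(9.81×1.27) = 19.4 m/s; q = V₁·y₁ = 24.7 m²/s.
V₂ = q/y₂ = 24.7/9.26 = 2.66 m/s.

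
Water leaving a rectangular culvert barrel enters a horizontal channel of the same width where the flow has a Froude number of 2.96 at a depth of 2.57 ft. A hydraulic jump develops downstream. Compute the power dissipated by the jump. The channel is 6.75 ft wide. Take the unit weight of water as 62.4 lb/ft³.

Fr₁ = 2.96 (given).
Conjugate-depth relation: y₂/y₁ = ½[√(1 + 8Fr₁²) − 1] = ½[√71.09 − 1] = 3.72.
y₂ = 3.72 × 2.57 = 9.55 ft.
Head loss: ΔE = (y₂ − y₁)³/(4y₁y₂) = (9.55 − 2.57)³/(4×2.57×9.55) = 340/98.2 = 3.46 ft.
V₁ = Fr₁·√(g·y₁) = 2.96×√(32.2×2.57) = 26.9 ft/s; q = V₁·y₁ = 69.2 ft²/s. Q = q·b = 69.2 × 6.75 = 467 cfs. P = γ·Q·ΔE/550 = 62.4 × 467 × 3.46 / 550 = 184 hp.

P = 184 hp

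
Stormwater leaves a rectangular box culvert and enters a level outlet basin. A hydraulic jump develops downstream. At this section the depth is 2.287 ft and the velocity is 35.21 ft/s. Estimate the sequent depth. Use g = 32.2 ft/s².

Fr₁ = V₁/√(g·y₁) = 35.21/√(32.2×2.287) = 4.103.
Sequent-depth ratio: y₂/y₁ = ½[√(1 + 8Fr₁²) − 1] = ½[√135.68 − 1] = 5.324.
y₂ = 5.324 × 2.287 = 12.18 ft.

y₂ = 12.18 ft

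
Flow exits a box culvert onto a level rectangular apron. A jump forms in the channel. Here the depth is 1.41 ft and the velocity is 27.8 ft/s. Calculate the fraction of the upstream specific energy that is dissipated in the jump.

Fr₁ = V₁/√(g·y₁) = 27.8/√(32.2×1.41) = 4.13.
Bélanger equation: y₂/y₁ = ½[√(1 + 8Fr₁²) − 1] = ½[√137.2 − 1] = 5.36.
y₂ = 5.36 × 1.41 = 7.55 ft.
E₁ = y₁ + V₁²/2g = 13.4 ft. ΔE = (y₂ − y₁)³/(4y₁y₂) = 5.44 ft. ΔE/E₁ = 5.44/13.4 = 0.406.

ΔE/E₁ = 0.406 (40.6%)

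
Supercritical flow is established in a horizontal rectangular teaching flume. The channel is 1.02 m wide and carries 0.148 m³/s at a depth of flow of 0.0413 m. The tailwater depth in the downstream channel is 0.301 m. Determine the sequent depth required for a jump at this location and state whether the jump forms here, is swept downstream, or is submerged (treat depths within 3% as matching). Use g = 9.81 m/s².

q = Q/b = 0.148/1.02 = 0.145 m²/s; V₁ = q/y₁ = 3.51 m/s. Fr₁ = V₁/√(g·y₁) = 5.52.
Bélanger equation: y₂/y₁ = ½[√(1 + 8Fr₁²) − 1] = ½[√244.7 − 1] = 7.32.
y₂ = 7.32 × 0.0413 = 0.302 m.
Tailwater y_tw = 0.301 m: y_tw ≈ y₂, so the jump forms here.

y₂ = 0.302 m; the jump forms here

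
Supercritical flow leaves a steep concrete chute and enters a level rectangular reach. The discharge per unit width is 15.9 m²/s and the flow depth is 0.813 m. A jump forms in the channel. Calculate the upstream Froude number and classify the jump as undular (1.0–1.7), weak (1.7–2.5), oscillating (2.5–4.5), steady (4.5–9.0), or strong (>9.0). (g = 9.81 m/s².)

V₁ = q/y₁ = 15.9/0.813 = 19.6 m/s. Fr₁ = V₁/√(g·y₁) = 19.6/√(9.81×0.813) = 6.93.
Fr₁ = 6.93 lies in the steady range.

Fr₁ = 6.93; steady jump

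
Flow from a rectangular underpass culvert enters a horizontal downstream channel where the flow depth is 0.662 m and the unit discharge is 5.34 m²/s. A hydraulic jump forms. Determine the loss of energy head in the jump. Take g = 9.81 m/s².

ΔE = 1.12 m

V₁ = q/y₁ = 5.34/0.662 = 8.07 m/s. Fr₁ = V₁/√(g·y₁) = 8.07/√(9.81×0.662) = 3.17.
Bélanger equation: y₂/y₁ = ½[√(1 + 8Fr₁²) − 1] = ½[√81.15 − 1] = 4.00.
y₂ = 4.00 × 0.662 = 2.65 m.
Head loss: ΔE = (y₂ − y₁)³/(4y₁y₂) = (2.65 − 0.662)³/(4×0.662×2.65) = 7.87/7.02 = 1.12 m.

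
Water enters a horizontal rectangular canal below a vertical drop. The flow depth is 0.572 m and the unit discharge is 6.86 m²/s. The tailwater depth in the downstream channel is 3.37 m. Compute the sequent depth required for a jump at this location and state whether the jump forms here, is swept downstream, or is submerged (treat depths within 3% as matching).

y₂ = 3.82 m; the jump is swept downstream

V₁ = q/y₁ = 6.86/0.572 = 12.0 m/s. Fr₁ = V₁/√(g·y₁) = 12.0/√(9.81×0.572) = 5.06.
Conjugate-depth relation: y₂/y₁ = ½[√(1 + 8Fr₁²) − 1] = ½[√206.1 − 1] = 6.68.
y₂ = 6.68 × 0.572 = 3.82 m.
Tailwater y_tw = 3.37 m: y_tw < y₂, so the jump is swept downstream.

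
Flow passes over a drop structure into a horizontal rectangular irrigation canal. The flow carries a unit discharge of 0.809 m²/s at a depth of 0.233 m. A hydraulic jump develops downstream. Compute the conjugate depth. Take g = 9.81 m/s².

V₁ = q/y₁ = 0.809/0.233 = 3.47 m/s. Fr₁ = V₁/√(g·y₁) = 3.47/√(9.81×0.233) = 2.30.
Sequent-depth ratio: y₂/y₁ = ½[√(1 + 8Fr₁²) − 1] = ½[√43.19 − 1] = 2.79.
y₂ = 2.79 × 0.233 = 0.649 m.

y₂ = 0.649 m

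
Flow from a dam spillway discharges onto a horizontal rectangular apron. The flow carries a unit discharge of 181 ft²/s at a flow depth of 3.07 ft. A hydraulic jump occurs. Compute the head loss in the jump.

V₁ = q/y₁ = 181/3.07 = 59.0 ft/s. Fr₁ = V₁/√(g·y₁) = 59.0/√(32.2×3.07) = 5.93.
Conjugate-depth relation: y₂/y₁ = ½[√(1 + 8Fr₁²) − 1] = ½[√282.3 − 1] = 7.90.
y₂ = 7.90 × 3.07 = 24.3 ft.
Head loss: ΔE = (y₂ − y₁)³/(4y₁y₂) = (24.3 − 3.07)³/(4×3.07×24.3) = 9509/298 = 31.9 ft.

ΔE = 31.9 ft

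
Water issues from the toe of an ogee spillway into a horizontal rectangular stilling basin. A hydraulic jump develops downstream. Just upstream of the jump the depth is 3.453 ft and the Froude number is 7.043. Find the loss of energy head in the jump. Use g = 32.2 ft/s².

ΔE = 55.43 ft

Fr₁ = 7.043 (given).
Sequent-depth ratio: y₂/y₁ = ½[√(1 + 8Fr₁²) − 1] = ½[√397.83 − 1] = 9.473.
y₂ = 9.473 × 3.453 = 32.71 ft.
Head loss: ΔE = (y₂ − y₁)³/(4y₁y₂) = (32.71 − 3.453)³/(4×3.453×32.71) = 25043/451.8 = 55.43 ft.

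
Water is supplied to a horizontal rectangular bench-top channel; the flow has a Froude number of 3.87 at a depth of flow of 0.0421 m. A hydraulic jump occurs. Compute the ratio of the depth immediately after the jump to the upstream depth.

Fr₁ = 3.87 (given).
Conjugate-depth relation: y₂/y₁ = ½[√(1 + 8Fr₁²) − 1] = ½[√120.8 − 1] = 5.00.

y₂/y₁ = 5.00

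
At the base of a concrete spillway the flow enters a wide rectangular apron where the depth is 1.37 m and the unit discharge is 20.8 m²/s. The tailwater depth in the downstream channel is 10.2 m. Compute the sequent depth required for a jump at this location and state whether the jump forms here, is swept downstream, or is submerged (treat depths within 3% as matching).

V₁ = q/y₁ = 20.8/1.37 = 15.2 m/s. Fr₁ = V₁/√(g·y₁) = 15.2/√(9.81×1.37) = 4.14.
By Bélanger, y₂/y₁ = ½[√(1 + 8Fr₁²) − 1] = ½[√138.2 − 1] = 5.38.
y₂ = 5.38 × 1.37 = 7.37 m.
Tailwater y_tw = 10.2 m: y_tw > y₂, so the jump is submerged.

y₂ = 7.37 m; the jump is submerged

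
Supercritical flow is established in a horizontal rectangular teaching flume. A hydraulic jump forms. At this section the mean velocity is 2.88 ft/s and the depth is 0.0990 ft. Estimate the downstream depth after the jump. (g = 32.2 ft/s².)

Fr₁ = V₁/√(g·y₁) = 2.88/√(32.2×0.0990) = 1.61.
From the momentum equation for a rectangular channel, y₂/y₁ = ½[√(1 + 8Fr₁²) − 1] = ½[√21.82 − 1] = 1.84.
y₂ = 1.84 × 0.0990 = 0.182 ft.

y₂ = 0.182 ft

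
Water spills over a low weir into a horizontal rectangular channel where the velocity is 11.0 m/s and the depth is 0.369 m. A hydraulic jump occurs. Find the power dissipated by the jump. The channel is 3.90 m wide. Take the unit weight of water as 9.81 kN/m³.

Fr₁ = V₁/√(g·y₁) = 11.0/√(9.81×0.369) = 5.78.
By Bélanger, y₂/y₁ = ½[√(1 + 8Fr₁²) − 1] = ½[√268.4 − 1] = 7.69.
y₂ = 7.69 × 0.369 = 2.84 m.
q = V₁·y₁ = 11.0 × 0.369 = 4.06 m²/s. V₂ = q/y₂ = 4.06/2.84 = 1.43 m/s. E₁ = y₁ + V₁²/2g = 6.54 m; E₂ = y₂ + V₂²/2g = 2.94 m. ΔE = E₁ − E₂ = 3.59 m.
Q = q·b = 4.06 × 3.90 = 15.8 m³/s. P = γ·Q·ΔE = 9.81 × 15.8 × 3.59 = 558 kW.

P = 558 kW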